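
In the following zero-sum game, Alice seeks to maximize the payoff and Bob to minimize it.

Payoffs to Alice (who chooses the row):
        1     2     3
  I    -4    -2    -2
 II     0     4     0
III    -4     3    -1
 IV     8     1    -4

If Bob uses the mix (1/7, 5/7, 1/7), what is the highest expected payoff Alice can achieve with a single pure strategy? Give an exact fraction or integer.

20/7

I: (-4)·(1/7) + (-2)·(5/7) + (-2)·(1/7) = -16/7.
II: (0)·(1/7) + (4)·(5/7) + (0)·(1/7) = 20/7.
III: (-4)·(1/7) + (3)·(5/7) + (-1)·(1/7) = 10/7.
IV: (8)·(1/7) + (1)·(5/7) + (-4)·(1/7) = 9/7.
The best pure response is II with expected payoff 20/7.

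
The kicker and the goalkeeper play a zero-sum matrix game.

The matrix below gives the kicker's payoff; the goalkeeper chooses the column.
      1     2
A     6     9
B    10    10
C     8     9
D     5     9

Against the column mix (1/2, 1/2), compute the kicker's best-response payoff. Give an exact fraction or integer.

10

A: (6)·(1/2) + (9)·(1/2) = 15/2.
B: (10)·(1/2) + (10)·(1/2) = 10.
C: (8)·(1/2) + (9)·(1/2) = 17/2.
D: (5)·(1/2) + (9)·(1/2) = 7.
The best pure response is B with expected payoff 10.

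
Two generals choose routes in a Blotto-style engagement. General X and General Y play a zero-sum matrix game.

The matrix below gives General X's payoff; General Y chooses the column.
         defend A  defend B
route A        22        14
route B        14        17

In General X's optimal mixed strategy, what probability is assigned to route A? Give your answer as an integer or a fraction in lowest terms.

3/11

Row minima are 14 and 14, so General X's maximin is 14; column maxima are 22 and 17, so General Y's minimax is 17. These differ, so the equilibrium is in mixed strategies.
Let General X play route A with probability p. General Y is indifferent when 22p + 14(1−p) = 14p + 17(1−p), giving p = 3/11.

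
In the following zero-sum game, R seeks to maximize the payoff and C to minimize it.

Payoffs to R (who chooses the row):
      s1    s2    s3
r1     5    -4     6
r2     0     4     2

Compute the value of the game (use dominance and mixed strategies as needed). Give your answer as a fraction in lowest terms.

Column s3 is strictly dominated by s1 for C (it gives R more in every row).
The remaining 2×2 game on (r1, r2) × (s1, s2) has no saddle point. Let R play r1 with probability p; indifference gives 5p = −4p + 4(1−p), so p = 4/13.
Similarly C's optimal q on s1 is 8/13, and the value is 5·(8/13) + (-4)·(5/13) = 20/13.

20/13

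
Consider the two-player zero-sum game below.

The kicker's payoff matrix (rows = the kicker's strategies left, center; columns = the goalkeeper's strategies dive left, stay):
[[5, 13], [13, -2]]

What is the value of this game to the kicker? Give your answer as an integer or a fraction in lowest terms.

Row minima are 5 and -2, so the kicker's maximin is 5; column maxima are 13 and 13, so the goalkeeper's minimax is 13. These differ, so the equilibrium is in mixed strategies.
Let the kicker play left with probability p. The goalkeeper is indifferent when 5p + 13(1−p) = 13p − 2(1−p), giving p = 15/23.
Let the goalkeeper play dive left with probability q. The kicker is indifferent when 5q + 13(1−q) = 13q − 2(1−q), giving q = 15/23.
The value is 5·(15/23) + (13)·(8/23) = 179/23.

179/23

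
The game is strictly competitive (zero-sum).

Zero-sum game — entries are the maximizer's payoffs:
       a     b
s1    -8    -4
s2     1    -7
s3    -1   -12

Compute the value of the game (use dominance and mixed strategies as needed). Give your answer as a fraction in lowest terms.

Row s3 is strictly dominated by row s2, so the maximizer never plays it.
The remaining 2×2 game on (s1, s2) × (a, b) has no saddle point. Let the maximizer play s1 with probability p; indifference gives −8p + (1−p) = −4p − 7(1−p), so p = 2/3.
Similarly the minimizer's optimal q on a is 1/4, and the value is -8·(1/4) + (-4)·(3/4) = -5.

-5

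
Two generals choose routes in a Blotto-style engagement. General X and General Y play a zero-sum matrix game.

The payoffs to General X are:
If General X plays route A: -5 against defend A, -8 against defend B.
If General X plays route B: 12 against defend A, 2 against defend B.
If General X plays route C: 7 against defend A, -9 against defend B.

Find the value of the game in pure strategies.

Row minima: -8, 2, -9 → General X's maximin is 2.
Column maxima: 12, 2 → General Y's minimax is 2.
They coincide at (route B, defend B), so the value is 2.

2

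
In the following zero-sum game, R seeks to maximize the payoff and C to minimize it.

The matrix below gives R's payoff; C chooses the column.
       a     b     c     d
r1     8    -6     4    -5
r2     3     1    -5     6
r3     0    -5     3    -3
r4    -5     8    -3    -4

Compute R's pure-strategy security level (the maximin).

-5

The worst-case payoff for each row is r1: -6, r2: -5, r3: -5, r4: -5.
The best of these is -5.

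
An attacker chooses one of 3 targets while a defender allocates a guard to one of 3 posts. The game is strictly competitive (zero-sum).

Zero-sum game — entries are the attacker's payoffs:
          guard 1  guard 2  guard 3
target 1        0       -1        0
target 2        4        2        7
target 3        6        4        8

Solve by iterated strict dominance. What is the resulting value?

4

Row target 1 is strictly dominated by row target 2 (4>0, 2>-1, 7>0); eliminate target 1.
Column guard 1 is strictly dominated by guard 2 for the defender (2<4, 4<6); eliminate guard 1.
Column guard 3 is strictly dominated by guard 2 for the defender (2<7, 4<8); eliminate guard 3.
Row target 2 is strictly dominated by row target 3 (4>2); eliminate target 2.
Only (target 3, guard 2) remains, with payoff 4.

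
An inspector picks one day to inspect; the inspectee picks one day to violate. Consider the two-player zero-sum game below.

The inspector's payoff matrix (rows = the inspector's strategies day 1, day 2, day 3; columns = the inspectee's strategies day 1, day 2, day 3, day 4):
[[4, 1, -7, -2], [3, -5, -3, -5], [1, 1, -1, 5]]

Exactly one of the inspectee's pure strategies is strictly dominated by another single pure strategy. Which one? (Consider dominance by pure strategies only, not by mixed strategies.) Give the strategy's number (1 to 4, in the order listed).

The inspectee prefers columns that give the inspector less. Compare day 1 with day 3: -7 < 4, -3 < 3, -1 < 1.
So day 3 strictly dominates day 1 for the inspectee; day 1 is strictly dominated.

1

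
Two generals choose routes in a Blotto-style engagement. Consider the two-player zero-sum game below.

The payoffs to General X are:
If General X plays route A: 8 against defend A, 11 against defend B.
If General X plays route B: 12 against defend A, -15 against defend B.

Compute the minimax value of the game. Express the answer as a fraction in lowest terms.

Row minima are 8 and -15, so General X's maximin is 8; column maxima are 12 and 11, so General Y's minimax is 11. These differ, so the equilibrium is in mixed strategies.
Let General X play route A with probability p. General Y is indifferent when 8p + 12(1−p) = 11p − 15(1−p), giving p = 9/10.
Let General Y play defend A with probability q. General X is indifferent when 8q + 11(1−q) = 12q − 15(1−q), giving q = 13/15.
The value is 8·(13/15) + (11)·(2/15) = 42/5.

42/5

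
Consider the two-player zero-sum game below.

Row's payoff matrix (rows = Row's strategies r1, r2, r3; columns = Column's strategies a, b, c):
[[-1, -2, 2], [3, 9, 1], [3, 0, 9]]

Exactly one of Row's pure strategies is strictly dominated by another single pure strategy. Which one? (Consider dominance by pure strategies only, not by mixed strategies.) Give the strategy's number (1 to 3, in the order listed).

1

Compare r1 with r3: 3 > -1, 0 > -2, 9 > 2.
So r3 strictly dominates r1 for Row; r1 is strictly dominated.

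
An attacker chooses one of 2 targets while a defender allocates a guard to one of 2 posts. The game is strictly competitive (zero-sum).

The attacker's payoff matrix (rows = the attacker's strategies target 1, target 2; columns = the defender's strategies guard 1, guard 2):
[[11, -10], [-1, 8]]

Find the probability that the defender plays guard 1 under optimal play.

3/5

Row minima are -10 and -1, so the attacker's maximin is -1; column maxima are 11 and 8, so the defender's minimax is 8. These differ, so the equilibrium is in mixed strategies.
Let the defender play guard 1 with probability q. The attacker is indifferent when 11q − 10(1−q) = −q + 8(1−q), giving q = 3/5.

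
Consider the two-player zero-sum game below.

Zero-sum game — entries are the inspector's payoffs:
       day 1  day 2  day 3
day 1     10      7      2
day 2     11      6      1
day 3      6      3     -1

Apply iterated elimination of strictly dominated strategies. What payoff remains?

Row day 3 is strictly dominated by row day 1 (10>6, 7>3, 2>-1); eliminate day 3.
Column day 1 is strictly dominated by day 2 for the inspectee (7<10, 6<11); eliminate day 1.
Column day 2 is strictly dominated by day 3 for the inspectee (2<7, 1<6); eliminate day 2.
Row day 2 is strictly dominated by row day 1 (2>1); eliminate day 2.
Only (day 1, day 3) remains, with payoff 2.

2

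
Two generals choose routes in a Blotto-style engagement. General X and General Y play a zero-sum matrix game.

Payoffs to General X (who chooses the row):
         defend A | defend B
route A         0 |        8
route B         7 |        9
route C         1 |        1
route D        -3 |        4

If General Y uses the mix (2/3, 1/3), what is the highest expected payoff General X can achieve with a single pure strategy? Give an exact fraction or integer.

route A: (0)·(2/3) + (8)·(1/3) = 8/3.
route B: (7)·(2/3) + (9)·(1/3) = 23/3.
route C: (1)·(2/3) + (1)·(1/3) = 1.
route D: (-3)·(2/3) + (4)·(1/3) = -2/3.
The best pure response is route B with expected payoff 23/3.

23/3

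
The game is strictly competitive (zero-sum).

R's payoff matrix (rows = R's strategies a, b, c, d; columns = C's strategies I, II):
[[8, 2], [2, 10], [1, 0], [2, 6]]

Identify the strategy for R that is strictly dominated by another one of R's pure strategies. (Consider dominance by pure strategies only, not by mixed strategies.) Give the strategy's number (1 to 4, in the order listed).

Compare c with a: 8 > 1, 2 > 0.
So a strictly dominates c for R; c is strictly dominated.

3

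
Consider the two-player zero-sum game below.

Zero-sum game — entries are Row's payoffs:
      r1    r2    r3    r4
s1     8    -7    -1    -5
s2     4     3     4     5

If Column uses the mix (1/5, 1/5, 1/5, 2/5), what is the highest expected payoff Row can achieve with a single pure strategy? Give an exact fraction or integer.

21/5

s1: (8)·(1/5) + (-7)·(1/5) + (-1)·(1/5) + (-5)·(2/5) = -2.
s2: (4)·(1/5) + (3)·(1/5) + (4)·(1/5) + (5)·(2/5) = 21/5.
The best pure response is s2 with expected payoff 21/5.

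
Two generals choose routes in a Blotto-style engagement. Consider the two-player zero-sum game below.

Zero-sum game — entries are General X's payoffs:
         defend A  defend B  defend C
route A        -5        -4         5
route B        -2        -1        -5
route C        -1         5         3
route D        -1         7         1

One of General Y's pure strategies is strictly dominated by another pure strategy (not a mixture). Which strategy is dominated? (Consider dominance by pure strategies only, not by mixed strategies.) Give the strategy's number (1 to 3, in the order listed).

2

General Y prefers columns that give General X less. Compare defend B with defend A: -5 < -4, -2 < -1, -1 < 5, -1 < 7.
So defend A strictly dominates defend B for General Y; defend B is strictly dominated.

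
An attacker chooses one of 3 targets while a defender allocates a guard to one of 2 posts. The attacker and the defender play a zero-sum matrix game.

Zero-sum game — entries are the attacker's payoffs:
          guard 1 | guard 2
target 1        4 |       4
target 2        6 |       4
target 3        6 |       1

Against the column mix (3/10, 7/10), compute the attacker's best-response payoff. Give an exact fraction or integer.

23/5

target 1: (4)·(3/10) + (4)·(7/10) = 4.
target 2: (6)·(3/10) + (4)·(7/10) = 23/5.
target 3: (6)·(3/10) + (1)·(7/10) = 5/2.
The best pure response is target 2 with expected payoff 23/5.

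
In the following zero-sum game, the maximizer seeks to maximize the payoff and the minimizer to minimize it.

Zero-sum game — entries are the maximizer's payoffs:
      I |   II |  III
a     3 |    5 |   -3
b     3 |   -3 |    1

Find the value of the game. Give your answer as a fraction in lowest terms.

Column I is strictly dominated by III for the minimizer (it gives the maximizer more in every row).
The remaining 2×2 game on (a, b) × (II, III) has no saddle point. Let the maximizer play a with probability p; indifference gives 5p − 3(1−p) = −3p + (1−p), so p = 1/3.
Similarly the minimizer's optimal q on II is 1/3, and the value is 5·(1/3) + (-3)·(2/3) = -1/3.

-1/3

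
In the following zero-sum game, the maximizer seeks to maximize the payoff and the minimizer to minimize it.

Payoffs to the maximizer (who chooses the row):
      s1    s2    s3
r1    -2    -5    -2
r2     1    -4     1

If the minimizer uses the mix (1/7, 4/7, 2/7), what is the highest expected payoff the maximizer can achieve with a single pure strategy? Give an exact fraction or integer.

-13/7

r1: (-2)·(1/7) + (-5)·(4/7) + (-2)·(2/7) = -26/7.
r2: (1)·(1/7) + (-4)·(4/7) + (1)·(2/7) = -13/7.
The best pure response is r2 with expected payoff -13/7.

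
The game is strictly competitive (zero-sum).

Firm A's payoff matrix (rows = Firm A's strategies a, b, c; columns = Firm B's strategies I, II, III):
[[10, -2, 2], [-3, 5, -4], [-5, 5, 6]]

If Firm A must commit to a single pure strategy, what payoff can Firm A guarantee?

-2

The worst-case payoff for each row is a: -2, b: -4, c: -5.
The best of these is -2.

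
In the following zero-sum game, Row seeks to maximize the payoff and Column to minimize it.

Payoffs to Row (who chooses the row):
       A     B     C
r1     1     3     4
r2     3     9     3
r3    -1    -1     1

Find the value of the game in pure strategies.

Row minima: 1, 3, -1 → Row's maximin is 3.
Column maxima: 3, 9, 4 → Column's minimax is 3.
They coincide at (r2, A), so the value is 3.

3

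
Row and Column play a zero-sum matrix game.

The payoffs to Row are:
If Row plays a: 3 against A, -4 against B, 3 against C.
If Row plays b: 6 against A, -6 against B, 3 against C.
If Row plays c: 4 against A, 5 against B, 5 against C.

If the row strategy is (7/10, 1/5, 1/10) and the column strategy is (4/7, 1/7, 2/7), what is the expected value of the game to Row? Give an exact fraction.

Against (4/7, 1/7, 2/7), each row's expected payoff is a: 2; b: 24/7; c: 31/7.
Taking the (7/10, 1/5, 1/10)-weighted average: (7/10)·(2) + (1/5)·(24/7) + (1/10)·(31/7) = 177/70.

177/70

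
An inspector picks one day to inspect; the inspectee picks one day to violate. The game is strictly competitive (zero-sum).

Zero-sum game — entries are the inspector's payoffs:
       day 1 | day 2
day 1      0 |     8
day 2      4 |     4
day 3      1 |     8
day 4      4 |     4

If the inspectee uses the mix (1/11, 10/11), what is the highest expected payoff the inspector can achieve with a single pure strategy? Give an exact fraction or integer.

day 1: (0)·(1/11) + (8)·(10/11) = 80/11.
day 2: (4)·(1/11) + (4)·(10/11) = 4.
day 3: (1)·(1/11) + (8)·(10/11) = 81/11.
day 4: (4)·(1/11) + (4)·(10/11) = 4.
The best pure response is day 3 with expected payoff 81/11.

81/11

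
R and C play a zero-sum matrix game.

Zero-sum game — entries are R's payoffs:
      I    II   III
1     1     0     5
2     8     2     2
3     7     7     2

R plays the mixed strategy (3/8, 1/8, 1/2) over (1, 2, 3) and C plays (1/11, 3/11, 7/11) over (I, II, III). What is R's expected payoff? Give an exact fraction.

38/11

Against (1/11, 3/11, 7/11), each row's expected payoff is 1: 36/11; 2: 28/11; 3: 42/11.
Taking the (3/8, 1/8, 1/2)-weighted average: (3/8)·(36/11) + (1/8)·(28/11) + (1/2)·(42/11) = 38/11.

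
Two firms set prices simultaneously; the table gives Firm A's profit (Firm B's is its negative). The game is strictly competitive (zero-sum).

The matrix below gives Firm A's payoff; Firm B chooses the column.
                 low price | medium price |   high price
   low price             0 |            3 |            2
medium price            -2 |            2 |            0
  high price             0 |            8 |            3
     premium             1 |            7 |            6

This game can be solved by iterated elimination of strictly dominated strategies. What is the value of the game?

1

Column high price is strictly dominated by low price for Firm B (0<2, -2<0, 0<3, 1<6); eliminate high price.
Row low price is strictly dominated by row premium (1>0, 7>3); eliminate low price.
Row medium price is strictly dominated by row high price (0>-2, 8>2); eliminate medium price.
Column medium price is strictly dominated by low price for Firm B (0<8, 1<7); eliminate medium price.
Row high price is strictly dominated by row premium (1>0); eliminate high price.
Only (premium, low price) remains, with payoff 1.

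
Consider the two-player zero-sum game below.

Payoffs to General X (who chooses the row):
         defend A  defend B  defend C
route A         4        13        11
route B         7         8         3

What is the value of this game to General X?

Column defend B is strictly dominated by defend C for General Y (it gives General X more in every row).
The remaining 2×2 game on (route A, route B) × (defend A, defend C) has no saddle point. Let General X play route A with probability p; indifference gives 4p + 7(1−p) = 11p + 3(1−p), so p = 4/11.
Similarly General Y's optimal q on defend A is 8/11, and the value is 4·(8/11) + (11)·(3/11) = 65/11.

65/11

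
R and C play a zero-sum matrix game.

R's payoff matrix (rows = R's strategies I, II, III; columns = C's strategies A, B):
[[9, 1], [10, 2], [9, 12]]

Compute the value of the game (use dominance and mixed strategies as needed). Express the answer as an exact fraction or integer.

Row I is strictly dominated by row II, so R never plays it.
The remaining 2×2 game on (II, III) × (A, B) has no saddle point. Let R play II with probability p; indifference gives 10p + 9(1−p) = 2p + 12(1−p), so p = 3/11.
Similarly C's optimal q on A is 10/11, and the value is 10·(10/11) + (2)·(1/11) = 102/11.

102/11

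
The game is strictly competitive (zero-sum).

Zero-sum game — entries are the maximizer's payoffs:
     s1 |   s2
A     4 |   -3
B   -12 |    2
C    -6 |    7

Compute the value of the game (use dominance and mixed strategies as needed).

Row B is strictly dominated by row C, so the maximizer never plays it.
The remaining 2×2 game on (A, C) × (s1, s2) has no saddle point. Let the maximizer play A with probability p; indifference gives 4p − 6(1−p) = −3p + 7(1−p), so p = 13/20.
Similarly the minimizer's optimal q on s1 is 1/2, and the value is 4·(1/2) + (-3)·(1/2) = 1/2.

1/2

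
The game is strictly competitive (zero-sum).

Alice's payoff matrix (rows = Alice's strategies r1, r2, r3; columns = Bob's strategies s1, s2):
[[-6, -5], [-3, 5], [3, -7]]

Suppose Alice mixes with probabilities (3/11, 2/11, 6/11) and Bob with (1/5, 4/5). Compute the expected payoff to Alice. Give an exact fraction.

-194/55

Against (1/5, 4/5), each row's expected payoff is r1: -26/5; r2: 17/5; r3: -5.
Taking the (3/11, 2/11, 6/11)-weighted average: (3/11)·(-26/5) + (2/11)·(17/5) + (6/11)·(-5) = -194/55.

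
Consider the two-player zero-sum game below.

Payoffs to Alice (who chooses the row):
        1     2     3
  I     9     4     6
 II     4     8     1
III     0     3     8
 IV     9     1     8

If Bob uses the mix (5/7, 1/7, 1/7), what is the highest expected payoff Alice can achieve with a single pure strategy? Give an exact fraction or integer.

I: (9)·(5/7) + (4)·(1/7) + (6)·(1/7) = 55/7.
II: (4)·(5/7) + (8)·(1/7) + (1)·(1/7) = 29/7.
III: (0)·(5/7) + (3)·(1/7) + (8)·(1/7) = 11/7.
IV: (9)·(5/7) + (1)·(1/7) + (8)·(1/7) = 54/7.
The best pure response is I with expected payoff 55/7.

55/7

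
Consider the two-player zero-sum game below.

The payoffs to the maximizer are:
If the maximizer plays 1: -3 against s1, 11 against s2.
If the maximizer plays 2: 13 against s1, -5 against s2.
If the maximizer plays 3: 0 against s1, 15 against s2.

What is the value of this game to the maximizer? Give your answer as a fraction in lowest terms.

Row 1 is strictly dominated by row 3, so the maximizer never plays it.
The remaining 2×2 game on (2, 3) × (s1, s2) has no saddle point. Let the maximizer play 2 with probability p; indifference gives 13p = −5p + 15(1−p), so p = 5/11.
Similarly the minimizer's optimal q on s1 is 20/33, and the value is 13·(20/33) + (-5)·(13/33) = 65/11.

65/11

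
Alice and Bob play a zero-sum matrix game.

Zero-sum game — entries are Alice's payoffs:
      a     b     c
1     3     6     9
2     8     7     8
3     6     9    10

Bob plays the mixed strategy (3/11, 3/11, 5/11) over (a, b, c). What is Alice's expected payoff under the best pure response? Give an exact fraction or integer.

1: (3)·(3/11) + (6)·(3/11) + (9)·(5/11) = 72/11.
2: (8)·(3/11) + (7)·(3/11) + (8)·(5/11) = 85/11.
3: (6)·(3/11) + (9)·(3/11) + (10)·(5/11) = 95/11.
The best pure response is 3 with expected payoff 95/11.

95/11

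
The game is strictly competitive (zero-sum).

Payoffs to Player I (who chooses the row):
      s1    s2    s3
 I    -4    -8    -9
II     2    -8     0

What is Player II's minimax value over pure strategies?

The worst case (largest entry) in each column is s1: 2, s2: -8, s3: 0.
The best (smallest) of these is -8.

-8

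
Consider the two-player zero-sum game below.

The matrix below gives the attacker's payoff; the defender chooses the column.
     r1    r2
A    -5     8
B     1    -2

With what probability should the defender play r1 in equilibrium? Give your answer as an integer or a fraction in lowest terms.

5/8

Row minima are -5 and -2, so the attacker's maximin is -2; column maxima are 1 and 8, so the defender's minimax is 1. These differ, so the equilibrium is in mixed strategies.
Let the defender play r1 with probability q. The attacker is indifferent when −5q + 8(1−q) = q − 2(1−q), giving q = 5/8.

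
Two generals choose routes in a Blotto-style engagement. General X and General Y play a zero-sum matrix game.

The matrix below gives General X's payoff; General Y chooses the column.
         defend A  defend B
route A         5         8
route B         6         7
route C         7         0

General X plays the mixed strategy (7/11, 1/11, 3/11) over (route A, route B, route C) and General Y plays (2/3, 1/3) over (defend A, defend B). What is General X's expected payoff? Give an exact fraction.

Against (2/3, 1/3), each row's expected payoff is route A: 6; route B: 19/3; route C: 14/3.
Taking the (7/11, 1/11, 3/11)-weighted average: (7/11)·(6) + (1/11)·(19/3) + (3/11)·(14/3) = 17/3.

17/3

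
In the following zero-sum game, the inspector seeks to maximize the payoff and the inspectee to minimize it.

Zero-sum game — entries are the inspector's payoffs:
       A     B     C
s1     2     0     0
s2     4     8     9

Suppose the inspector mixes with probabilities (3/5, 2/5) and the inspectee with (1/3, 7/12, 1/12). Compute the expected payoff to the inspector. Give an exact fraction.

Against (1/3, 7/12, 1/12), each row's expected payoff is s1: 2/3; s2: 27/4.
Taking the (3/5, 2/5)-weighted average: (3/5)·(2/3) + (2/5)·(27/4) = 31/10.

31/10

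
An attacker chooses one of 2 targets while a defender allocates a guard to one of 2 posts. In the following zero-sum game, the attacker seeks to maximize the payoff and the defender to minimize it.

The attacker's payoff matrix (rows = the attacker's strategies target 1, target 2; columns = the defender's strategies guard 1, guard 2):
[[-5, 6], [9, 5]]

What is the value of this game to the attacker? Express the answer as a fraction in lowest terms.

Row minima are -5 and 5, so the attacker's maximin is 5; column maxima are 9 and 6, so the defender's minimax is 6. These differ, so the equilibrium is in mixed strategies.
Let the attacker play target 1 with probability p. The defender is indifferent when −5p + 9(1−p) = 6p + 5(1−p), giving p = 4/15.
Let the defender play guard 1 with probability q. The attacker is indifferent when −5q + 6(1−q) = 9q + 5(1−q), giving q = 1/15.
The value is -5·(1/15) + (6)·(14/15) = 79/15.

79/15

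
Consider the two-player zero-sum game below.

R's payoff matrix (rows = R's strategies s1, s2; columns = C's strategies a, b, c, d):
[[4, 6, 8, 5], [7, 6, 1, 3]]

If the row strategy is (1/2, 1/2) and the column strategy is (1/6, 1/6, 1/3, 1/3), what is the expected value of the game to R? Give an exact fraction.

19/4

Against (1/6, 1/6, 1/3, 1/3), each row's expected payoff is s1: 6; s2: 7/2.
Taking the (1/2, 1/2)-weighted average: (1/2)·(6) + (1/2)·(7/2) = 19/4.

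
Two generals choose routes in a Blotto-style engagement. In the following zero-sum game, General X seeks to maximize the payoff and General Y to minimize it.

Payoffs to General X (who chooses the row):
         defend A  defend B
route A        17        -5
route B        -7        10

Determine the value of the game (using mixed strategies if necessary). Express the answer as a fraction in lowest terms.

Row minima are -5 and -7, so General X's maximin is -5; column maxima are 17 and 10, so General Y's minimax is 10. These differ, so the equilibrium is in mixed strategies.
Let General X play route A with probability p. General Y is indifferent when 17p − 7(1−p) = −5p + 10(1−p), giving p = 17/39.
Let General Y play defend A with probability q. General X is indifferent when 17q − 5(1−q) = −7q + 10(1−q), giving q = 5/13.
The value is 17·(5/13) + (-5)·(8/13) = 45/13.

45/13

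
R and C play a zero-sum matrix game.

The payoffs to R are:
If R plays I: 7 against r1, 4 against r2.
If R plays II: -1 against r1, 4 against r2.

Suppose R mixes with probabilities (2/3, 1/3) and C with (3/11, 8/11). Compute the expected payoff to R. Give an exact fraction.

Against (3/11, 8/11), each row's expected payoff is I: 53/11; II: 29/11.
Taking the (2/3, 1/3)-weighted average: (2/3)·(53/11) + (1/3)·(29/11) = 45/11.

45/11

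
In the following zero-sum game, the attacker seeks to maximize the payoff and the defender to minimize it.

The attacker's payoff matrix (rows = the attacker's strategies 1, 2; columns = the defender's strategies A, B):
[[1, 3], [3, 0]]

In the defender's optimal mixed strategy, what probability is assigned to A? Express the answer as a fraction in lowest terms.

3/5

Row minima are 1 and 0, so the attacker's maximin is 1; column maxima are 3 and 3, so the defender's minimax is 3. These differ, so the equilibrium is in mixed strategies.
Let the defender play A with probability q. The attacker is indifferent when q + 3(1−q) = 3q, giving q = 3/5.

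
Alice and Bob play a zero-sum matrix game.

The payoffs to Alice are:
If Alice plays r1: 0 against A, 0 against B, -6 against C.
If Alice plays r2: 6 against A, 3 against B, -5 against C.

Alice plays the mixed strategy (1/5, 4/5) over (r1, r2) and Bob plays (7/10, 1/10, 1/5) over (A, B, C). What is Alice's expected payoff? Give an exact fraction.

Against (7/10, 1/10, 1/5), each row's expected payoff is r1: -6/5; r2: 7/2.
Taking the (1/5, 4/5)-weighted average: (1/5)·(-6/5) + (4/5)·(7/2) = 64/25.

64/25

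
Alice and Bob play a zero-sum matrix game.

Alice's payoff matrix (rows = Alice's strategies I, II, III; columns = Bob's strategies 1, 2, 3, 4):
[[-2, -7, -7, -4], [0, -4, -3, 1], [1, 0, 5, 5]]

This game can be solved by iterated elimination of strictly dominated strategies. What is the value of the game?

Column 1 is strictly dominated by 2 for Bob (-7<-2, -4<0, 0<1); eliminate 1.
Row I is strictly dominated by row II (-4>-7, -3>-7, 1>-4); eliminate I.
Row II is strictly dominated by row III (0>-4, 5>-3, 5>1); eliminate II.
Column 3 is strictly dominated by 2 for Bob (0<5); eliminate 3.
Column 4 is strictly dominated by 2 for Bob (0<5); eliminate 4.
Only (III, 2) remains, with payoff 0.

0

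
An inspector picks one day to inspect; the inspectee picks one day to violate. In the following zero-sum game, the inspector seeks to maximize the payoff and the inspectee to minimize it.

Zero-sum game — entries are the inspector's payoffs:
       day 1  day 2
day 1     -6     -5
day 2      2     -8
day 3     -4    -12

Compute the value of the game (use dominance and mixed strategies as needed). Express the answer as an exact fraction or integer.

Row day 3 is strictly dominated by row day 2, so the inspector never plays it.
The remaining 2×2 game on (day 1, day 2) × (day 1, day 2) has no saddle point. Let the inspector play day 1 with probability p; indifference gives −6p + 2(1−p) = −5p − 8(1−p), so p = 10/11.
Similarly the inspectee's optimal q on day 1 is 3/11, and the value is -6·(3/11) + (-5)·(8/11) = -58/11.

-58/11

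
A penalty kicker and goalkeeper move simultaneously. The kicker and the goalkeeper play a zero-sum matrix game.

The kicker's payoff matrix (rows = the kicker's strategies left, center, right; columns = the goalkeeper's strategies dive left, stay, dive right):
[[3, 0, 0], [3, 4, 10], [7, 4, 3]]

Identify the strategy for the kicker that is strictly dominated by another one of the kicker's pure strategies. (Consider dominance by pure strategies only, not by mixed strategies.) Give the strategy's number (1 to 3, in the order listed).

Compare left with right: 7 > 3, 4 > 0, 3 > 0.
So right strictly dominates left for the kicker; left is strictly dominated.

1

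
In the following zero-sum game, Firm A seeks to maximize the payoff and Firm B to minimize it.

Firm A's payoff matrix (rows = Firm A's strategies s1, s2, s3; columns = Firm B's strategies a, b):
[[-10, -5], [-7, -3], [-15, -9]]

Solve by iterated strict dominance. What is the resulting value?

Column b is strictly dominated by a for Firm B (-10<-5, -7<-3, -15<-9); eliminate b.
Row s1 is strictly dominated by row s2 (-7>-10); eliminate s1.
Row s3 is strictly dominated by row s2 (-7>-15); eliminate s3.
Only (s2, a) remains, with payoff -7.

-7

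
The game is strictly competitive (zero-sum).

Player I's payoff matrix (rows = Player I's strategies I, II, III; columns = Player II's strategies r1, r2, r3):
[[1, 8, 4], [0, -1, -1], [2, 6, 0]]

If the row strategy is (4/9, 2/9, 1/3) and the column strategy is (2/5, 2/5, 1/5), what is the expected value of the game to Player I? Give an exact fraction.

Against (2/5, 2/5, 1/5), each row's expected payoff is I: 22/5; II: -3/5; III: 16/5.
Taking the (4/9, 2/9, 1/3)-weighted average: (4/9)·(22/5) + (2/9)·(-3/5) + (1/3)·(16/5) = 26/9.

26/9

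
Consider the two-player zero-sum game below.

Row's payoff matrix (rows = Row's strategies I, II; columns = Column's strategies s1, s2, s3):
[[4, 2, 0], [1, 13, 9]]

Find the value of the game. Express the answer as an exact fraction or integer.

Column s2 is strictly dominated by s3 for Column (it gives Row more in every row).
The remaining 2×2 game on (I, II) × (s1, s3) has no saddle point. Let Row play I with probability p; indifference gives 4p + (1−p) = 9(1−p), so p = 2/3.
Similarly Column's optimal q on s1 is 3/4, and the value is 4·(3/4) + (0)·(1/4) = 3.

3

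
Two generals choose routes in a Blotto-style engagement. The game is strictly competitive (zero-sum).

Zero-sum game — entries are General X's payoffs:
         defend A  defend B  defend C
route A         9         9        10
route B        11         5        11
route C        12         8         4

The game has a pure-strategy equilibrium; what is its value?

9

Row minima: 9, 5, 4 → General X's maximin is 9.
Column maxima: 12, 9, 11 → General Y's minimax is 9.
They coincide at (route A, defend B), so the value is 9.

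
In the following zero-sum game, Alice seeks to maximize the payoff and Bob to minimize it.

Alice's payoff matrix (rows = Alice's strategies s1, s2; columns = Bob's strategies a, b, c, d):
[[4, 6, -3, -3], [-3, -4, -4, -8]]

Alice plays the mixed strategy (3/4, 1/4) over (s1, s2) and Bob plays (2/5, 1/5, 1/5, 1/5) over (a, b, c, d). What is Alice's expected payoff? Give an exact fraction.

Against (2/5, 1/5, 1/5, 1/5), each row's expected payoff is s1: 8/5; s2: -22/5.
Taking the (3/4, 1/4)-weighted average: (3/4)·(8/5) + (1/4)·(-22/5) = 1/10.

1/10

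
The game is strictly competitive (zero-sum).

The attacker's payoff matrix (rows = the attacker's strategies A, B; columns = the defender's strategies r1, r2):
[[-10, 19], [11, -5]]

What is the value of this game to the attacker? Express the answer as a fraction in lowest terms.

53/15

Row minima are -10 and -5, so the attacker's maximin is -5; column maxima are 11 and 19, so the defender's minimax is 11. These differ, so the equilibrium is in mixed strategies.
Let the attacker play A with probability p. The defender is indifferent when −10p + 11(1−p) = 19p − 5(1−p), giving p = 16/45.
Let the defender play r1 with probability q. The attacker is indifferent when −10q + 19(1−q) = 11q − 5(1−q), giving q = 8/15.
The value is -10·(8/15) + (19)·(7/15) = 53/15.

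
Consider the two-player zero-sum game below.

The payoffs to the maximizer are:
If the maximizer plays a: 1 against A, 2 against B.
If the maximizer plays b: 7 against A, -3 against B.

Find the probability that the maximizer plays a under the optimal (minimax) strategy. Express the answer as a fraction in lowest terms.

Row minima are 1 and -3, so the maximizer's maximin is 1; column maxima are 7 and 2, so the minimizer's minimax is 2. These differ, so the equilibrium is in mixed strategies.
Let the maximizer play a with probability p. The minimizer is indifferent when p + 7(1−p) = 2p − 3(1−p), giving p = 10/11.

10/11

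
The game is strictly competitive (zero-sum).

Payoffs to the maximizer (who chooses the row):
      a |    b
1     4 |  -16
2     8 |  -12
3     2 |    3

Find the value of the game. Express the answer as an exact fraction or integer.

16/7

Row 1 is strictly dominated by row 2, so the maximizer never plays it.
The remaining 2×2 game on (2, 3) × (a, b) has no saddle point. Let the maximizer play 2 with probability p; indifference gives 8p + 2(1−p) = −12p + 3(1−p), so p = 1/21.
Similarly the minimizer's optimal q on a is 5/7, and the value is 8·(5/7) + (-12)·(2/7) = 16/7.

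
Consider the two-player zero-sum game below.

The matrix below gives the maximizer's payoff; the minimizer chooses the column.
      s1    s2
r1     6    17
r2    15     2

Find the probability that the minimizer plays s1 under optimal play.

Row minima are 6 and 2, so the maximizer's maximin is 6; column maxima are 15 and 17, so the minimizer's minimax is 15. These differ, so the equilibrium is in mixed strategies.
Let the minimizer play s1 with probability q. The maximizer is indifferent when 6q + 17(1−q) = 15q + 2(1−q), giving q = 5/8.

5/8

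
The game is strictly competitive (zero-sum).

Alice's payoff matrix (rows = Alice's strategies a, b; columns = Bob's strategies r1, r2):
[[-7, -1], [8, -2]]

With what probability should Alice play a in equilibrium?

5/8

Row minima are -7 and -2, so Alice's maximin is -2; column maxima are 8 and -1, so Bob's minimax is -1. These differ, so the equilibrium is in mixed strategies.
Let Alice play a with probability p. Bob is indifferent when −7p + 8(1−p) = −p − 2(1−p), giving p = 5/8.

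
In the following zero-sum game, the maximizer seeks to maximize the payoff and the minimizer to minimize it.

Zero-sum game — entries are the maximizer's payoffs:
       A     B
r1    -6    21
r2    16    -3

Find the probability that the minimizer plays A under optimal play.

Row minima are -6 and -3, so the maximizer's maximin is -3; column maxima are 16 and 21, so the minimizer's minimax is 16. These differ, so the equilibrium is in mixed strategies.
Let the minimizer play A with probability q. The maximizer is indifferent when −6q + 21(1−q) = 16q − 3(1−q), giving q = 12/23.

12/23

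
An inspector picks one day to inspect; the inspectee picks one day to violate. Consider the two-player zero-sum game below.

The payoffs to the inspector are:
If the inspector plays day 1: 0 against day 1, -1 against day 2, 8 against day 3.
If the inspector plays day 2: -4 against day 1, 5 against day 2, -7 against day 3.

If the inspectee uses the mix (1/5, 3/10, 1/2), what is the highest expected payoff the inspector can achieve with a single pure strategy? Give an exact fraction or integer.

37/10

day 1: (0)·(1/5) + (-1)·(3/10) + (8)·(1/2) = 37/10.
day 2: (-4)·(1/5) + (5)·(3/10) + (-7)·(1/2) = -14/5.
The best pure response is day 1 with expected payoff 37/10.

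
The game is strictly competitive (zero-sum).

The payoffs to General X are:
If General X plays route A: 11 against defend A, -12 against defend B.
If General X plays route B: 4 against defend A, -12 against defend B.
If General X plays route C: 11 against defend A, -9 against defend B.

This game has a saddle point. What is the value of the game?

-9

Row minima: -12, -12, -9 → General X's maximin is -9.
Column maxima: 11, -9 → General Y's minimax is -9.
They coincide at (route C, defend B), so the value is -9.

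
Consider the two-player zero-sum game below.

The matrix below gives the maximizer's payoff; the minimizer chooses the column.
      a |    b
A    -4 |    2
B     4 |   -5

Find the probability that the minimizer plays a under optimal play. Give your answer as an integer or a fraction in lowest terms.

7/15

Row minima are -4 and -5, so the maximizer's maximin is -4; column maxima are 4 and 2, so the minimizer's minimax is 2. These differ, so the equilibrium is in mixed strategies.
Let the minimizer play a with probability q. The maximizer is indifferent when −4q + 2(1−q) = 4q − 5(1−q), giving q = 7/15.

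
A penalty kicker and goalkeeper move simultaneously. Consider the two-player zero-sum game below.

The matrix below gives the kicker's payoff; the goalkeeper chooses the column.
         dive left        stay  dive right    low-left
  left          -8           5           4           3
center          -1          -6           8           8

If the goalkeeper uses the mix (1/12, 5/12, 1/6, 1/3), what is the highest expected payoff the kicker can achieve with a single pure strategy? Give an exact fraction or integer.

left: (-8)·(1/12) + (5)·(5/12) + (4)·(1/6) + (3)·(1/3) = 37/12.
center: (-1)·(1/12) + (-6)·(5/12) + (8)·(1/6) + (8)·(1/3) = 17/12.
The best pure response is left with expected payoff 37/12.

37/12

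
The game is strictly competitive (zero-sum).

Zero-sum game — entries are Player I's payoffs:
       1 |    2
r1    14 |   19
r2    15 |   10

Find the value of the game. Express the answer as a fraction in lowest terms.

29/2

Row minima are 14 and 10, so Player I's maximin is 14; column maxima are 15 and 19, so Player II's minimax is 15. These differ, so the equilibrium is in mixed strategies.
Let Player I play r1 with probability p. Player II is indifferent when 14p + 15(1−p) = 19p + 10(1−p), giving p = 1/2.
Let Player II play 1 with probability q. Player I is indifferent when 14q + 19(1−q) = 15q + 10(1−q), giving q = 9/10.
The value is 14·(9/10) + (19)·(1/10) = 29/2.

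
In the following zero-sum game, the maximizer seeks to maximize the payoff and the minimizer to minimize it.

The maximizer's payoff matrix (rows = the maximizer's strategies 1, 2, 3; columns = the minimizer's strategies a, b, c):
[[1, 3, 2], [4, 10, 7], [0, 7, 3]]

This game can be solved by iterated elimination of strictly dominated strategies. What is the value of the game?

Column b is strictly dominated by a for the minimizer (1<3, 4<10, 0<7); eliminate b.
Row 3 is strictly dominated by row 2 (4>0, 7>3); eliminate 3.
Row 1 is strictly dominated by row 2 (4>1, 7>2); eliminate 1.
Column c is strictly dominated by a for the minimizer (4<7); eliminate c.
Only (2, a) remains, with payoff 4.

4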